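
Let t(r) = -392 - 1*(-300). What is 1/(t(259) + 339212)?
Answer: 1/339120 ≈ 2.9488e-6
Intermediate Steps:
t(r) = -92 (t(r) = -392 + 300 = -92)
1/(t(259) + 339212) = 1/(-92 + 339212) = 1/339120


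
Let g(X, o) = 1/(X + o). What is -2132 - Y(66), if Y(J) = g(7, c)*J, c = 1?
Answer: -8561/4 ≈ -2140.3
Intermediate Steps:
Y(J) = J/8 (Y(J) = J/(7 + 1) = J/8)
-2132 - Y(66) = -2132 - 66/8 = -2132 - 1*33/4 = -2132 - 33/4 = -8561/4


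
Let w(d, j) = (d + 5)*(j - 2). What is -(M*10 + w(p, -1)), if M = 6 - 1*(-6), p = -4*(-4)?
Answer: -57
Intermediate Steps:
p = 16
w(d, j) = (-2 + j)*(5 + d) (w(d, j) = (5 + d)*(-2 + j) = (-2 + j)*(5 + d))
M = 12 (M = 6 + 6 = 12)
-(M*10 + w(p, -1)) = -(12*10 + (-10 - 2*16 + 5*(-1) + 16*(-1))) = -(120 + (-10 - 32 - 5 - 16)) = -(120 - 63) = -1*57 = -57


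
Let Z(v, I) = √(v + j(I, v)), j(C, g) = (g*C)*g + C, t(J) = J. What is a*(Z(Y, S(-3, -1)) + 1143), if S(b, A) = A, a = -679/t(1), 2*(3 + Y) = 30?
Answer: -776097 - 679*I*√133 ≈ -7.761e+5 - 7830.6*I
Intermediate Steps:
Y = 12 (Y = -3 + (½)*30 = -3 + 15 = 12)
a = -679 (a = -679/1 = -679*1 = -679)
j(C, g) = C + C*g² (j(C, g) = (C*g)*g + C = C*g² + C = C + C*g²)
Z(v, I) = √(v + I*(1 + v²))
a*(Z(Y, S(-3, -1)) + 1143) = -679*(√(12 - (1 + 12²)) + 1143) = -679*(√(12 - (1 + 144)) + 1143) = -679*(√(12 - 1*145) + 1143) = -679*(√(12 - 145) + 1143) = -679*(√(-133) + 1143) = -679*(I*√133 + 1143) = -679*(1143 + I*√133) = -776097 - 679*I*√133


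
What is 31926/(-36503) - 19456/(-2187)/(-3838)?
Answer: -7070727898/8063038161 ≈ -0.87693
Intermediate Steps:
31926/(-36503) - 19456/(-2187)/(-3838) = 31926*(-1/36503) - 19456*(-1/2187)*(-1/3838) = -31926/36503 + (19456/2187)*(-1/3838) = -31926/36503 - 512/220887 = -7070727898/8063038161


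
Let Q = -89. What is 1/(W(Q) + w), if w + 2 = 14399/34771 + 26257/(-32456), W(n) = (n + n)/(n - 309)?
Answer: -20416089784/39763546671 ≈ -0.51344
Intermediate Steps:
W(n) = 2*n/(-309 + n) (W(n) = (2*n)/(-309 + n) = 2*n/(-309 + n))
w = -245700305/102593416 (w = -2 + (14399/34771 + 26257/(-32456)) = -2 + (14399*(1/34771) + 26257*(-1/32456)) = -2 + (1309/3161 - 26257/32456) = -2 - 40513473/102593416 = -245700305/102593416 ≈ -2.3949)
1/(W(Q) + w) = 1/(2*(-89)/(-309 - 89) - 245700305/102593416) = 1/(2*(-89)/(-398) - 245700305/102593416) = 1/(2*(-89)*(-1/398) - 245700305/102593416) = 1/(89/199 - 245700305/102593416) = 1/(-39763546671/20416089784) = -20416089784/39763546671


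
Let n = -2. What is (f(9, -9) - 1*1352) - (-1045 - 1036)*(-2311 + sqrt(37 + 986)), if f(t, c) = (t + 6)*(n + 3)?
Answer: -4810528 + 2081*sqrt(1023) ≈ -4.7440e+6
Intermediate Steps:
f(t, c) = 6 + t (f(t, c) = (t + 6)*(-2 + 3) = (6 + t)*1 = 6 + t)
(f(9, -9) - 1*1352) - (-1045 - 1036)*(-2311 + sqrt(37 + 986)) = ((6 + 9) - 1*1352) - (-1045 - 1036)*(-2311 + sqrt(37 + 986)) = (15 - 1352) - (-2081)*(-2311 + sqrt(1023)) = -1337 - (4809191 - 2081*sqrt(1023)) = -1337 + (-4809191 + 2081*sqrt(1023)) = -4810528 + 2081*sqrt(1023)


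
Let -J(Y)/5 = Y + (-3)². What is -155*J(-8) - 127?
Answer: 648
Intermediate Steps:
J(Y) = -45 - 5*Y (J(Y) = -5*(Y + (-3)²) = -5*(Y + 9) = -5*(9 + Y) = -45 - 5*Y)
-155*J(-8) - 127 = -155*(-45 - 5*(-8)) - 127 = -155*(-45 + 40) - 127 = -155*(-5) - 127 = 775 - 127 = 648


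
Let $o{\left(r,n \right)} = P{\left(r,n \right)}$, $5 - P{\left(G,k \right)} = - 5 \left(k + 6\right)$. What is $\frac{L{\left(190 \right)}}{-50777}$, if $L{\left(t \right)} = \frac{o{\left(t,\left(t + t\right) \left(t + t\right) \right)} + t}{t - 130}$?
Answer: $- \frac{144445}{609324} \approx -0.23706$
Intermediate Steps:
$P{\left(G,k \right)} = 35 + 5 k$ ($P{\left(G,k \right)} = 5 - - 5 \left(k + 6\right) = 5 - - 5 \left(6 + k\right) = 5 - \left(-30 - 5 k\right) = 5 + \left(30 + 5 k\right) = 35 + 5 k$)
$o{\left(r,n \right)} = 35 + 5 n$
$L{\left(t \right)} = \frac{35 + t + 20 t^{2}}{-130 + t}$ ($L{\left(t \right)} = \frac{\left(35 + 5 \left(t + t\right) \left(t + t\right)\right) + t}{t - 130} = \frac{\left(35 + 5 \cdot 2 t 2 t\right) + t}{-130 + t} = \frac{\left(35 + 5 \cdot 4 t^{2}\right) + t}{-130 + t} = \frac{\left(35 + 20 t^{2}\right) + t}{-130 + t} = \frac{35 + t + 20 t^{2}}{-130 + t}$)
$\frac{L{\left(190 \right)}}{-50777} = \frac{\frac{1}{-130 + 190} \left(35 + 190 + 20 \cdot 190^{2}\right)}{-50777} = \frac{35 + 190 + 20 \cdot 36100}{60} \left(- \frac{1}{50777}\right) = \frac{35 + 190 + 722000}{60} \left(- \frac{1}{50777}\right) = \frac{1}{60} \cdot 722225 \left(- \frac{1}{50777}\right) = \frac{144445}{12} \left(- \frac{1}{50777}\right) = - \frac{144445}{609324}$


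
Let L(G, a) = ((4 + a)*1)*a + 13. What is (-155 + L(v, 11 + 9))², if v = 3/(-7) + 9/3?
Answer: 114244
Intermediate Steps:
v = 18/7 (v = 3*(-⅐) + 9*(⅓) = -3/7 + 3 = 18/7 ≈ 2.5714)
L(G, a) = 13 + a*(4 + a) (L(G, a) = (4 + a)*a + 13 = a*(4 + a) + 13 = 13 + a*(4 + a))
(-155 + L(v, 11 + 9))² = (-155 + (13 + (11 + 9)² + 4*(11 + 9)))² = (-155 + (13 + 20² + 4*20))² = (-155 + (13 + 400 + 80))² = (-155 + 493)² = 338² = 114244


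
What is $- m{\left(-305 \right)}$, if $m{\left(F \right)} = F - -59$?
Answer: $246$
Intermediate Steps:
$m{\left(F \right)} = 59 + F$ ($m{\left(F \right)} = F + 59 = 59 + F$)
$- m{\left(-305 \right)} = - (59 - 305) = \left(-1\right) \left(-246\right) = 246$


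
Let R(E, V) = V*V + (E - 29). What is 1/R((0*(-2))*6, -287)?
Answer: 1/82340 ≈ 1.2145e-5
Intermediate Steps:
R(E, V) = -29 + E + V**2 (R(E, V) = V**2 + (-29 + E) = -29 + E + V**2)
1/R((0*(-2))*6, -287) = 1/(-29 + (0*(-2))*6 + (-287)**2) = 1/(-29 + 0*6 + 82369) = 1/(-29 + 0 + 82369) = 1/82340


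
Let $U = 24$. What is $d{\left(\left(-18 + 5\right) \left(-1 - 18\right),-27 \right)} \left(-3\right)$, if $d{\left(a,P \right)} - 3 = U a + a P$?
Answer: $2214$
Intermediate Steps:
$d{\left(a,P \right)} = 3 + 24 a + P a$ ($d{\left(a,P \right)} = 3 + \left(24 a + a P\right) = 3 + \left(24 a + P a\right) = 3 + 24 a + P a$)
$d{\left(\left(-18 + 5\right) \left(-1 - 18\right),-27 \right)} \left(-3\right) = \left(3 + 24 \left(-18 + 5\right) \left(-1 - 18\right) - 27 \left(-18 + 5\right) \left(-1 - 18\right)\right) \left(-3\right) = \left(3 + 24 \left(\left(-13\right) \left(-19\right)\right) - 27 \left(\left(-13\right) \left(-19\right)\right)\right) \left(-3\right) = \left(3 + 24 \cdot 247 - 6669\right) \left(-3\right) = \left(3 + 5928 - 6669\right) \left(-3\right) = \left(-738\right) \left(-3\right) = 2214$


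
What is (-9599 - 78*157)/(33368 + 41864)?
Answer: -21845/75232 ≈ -0.29037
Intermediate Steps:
(-9599 - 78*157)/(33368 + 41864) = (-9599 - 12246)/75232 = -21845*1/75232 = -21845/75232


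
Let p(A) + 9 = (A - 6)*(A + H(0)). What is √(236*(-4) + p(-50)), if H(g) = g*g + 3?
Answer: √1679 ≈ 40.976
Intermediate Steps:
H(g) = 3 + g² (H(g) = g² + 3 = 3 + g²)
p(A) = -9 + (-6 + A)*(3 + A) (p(A) = -9 + (A - 6)*(A + (3 + 0²)) = -9 + (-6 + A)*(A + (3 + 0)) = -9 + (-6 + A)*(A + 3) = -9 + (-6 + A)*(3 + A))
√(236*(-4) + p(-50)) = √(236*(-4) + (-27 + (-50)² - 3*(-50))) = √(-944 + (-27 + 2500 + 150)) = √(-944 + 2623) = √1679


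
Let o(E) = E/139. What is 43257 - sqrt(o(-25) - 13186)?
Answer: 43257 - I*sqrt(254770181)/139 ≈ 43257.0 - 114.83*I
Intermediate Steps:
o(E) = E/139 (o(E) = E*(1/139) = E/139)
43257 - sqrt(o(-25) - 13186) = 43257 - sqrt((1/139)*(-25) - 13186) = 43257 - sqrt(-25/139 - 13186) = 43257 - sqrt(-1832879/139) = 43257 - I*sqrt(254770181)/139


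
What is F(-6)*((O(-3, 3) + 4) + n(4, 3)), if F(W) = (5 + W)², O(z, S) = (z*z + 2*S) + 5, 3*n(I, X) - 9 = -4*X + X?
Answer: 24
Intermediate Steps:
n(I, X) = 3 - X (n(I, X) = 3 + (-4*X + X)/3 = 3 + (-3*X)/3 = 3 - X)
O(z, S) = 5 + z² + 2*S (O(z, S) = (z² + 2*S) + 5 = 5 + z² + 2*S)
F(-6)*((O(-3, 3) + 4) + n(4, 3)) = (5 - 6)²*(((5 + (-3)² + 2*3) + 4) + (3 - 1*3)) = (-1)²*(((5 + 9 + 6) + 4) + (3 - 3)) = 1*((20 + 4) + 0) = 1*(24 + 0) = 1*24 = 24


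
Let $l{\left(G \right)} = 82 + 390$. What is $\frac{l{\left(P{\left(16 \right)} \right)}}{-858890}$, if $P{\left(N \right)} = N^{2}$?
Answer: $- \frac{236}{429445} \approx -0.00054955$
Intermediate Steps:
$l{\left(G \right)} = 472$
$\frac{l{\left(P{\left(16 \right)} \right)}}{-858890} = \frac{472}{-858890} = 472 \left(- \frac{1}{858890}\right) = - \frac{236}{429445}$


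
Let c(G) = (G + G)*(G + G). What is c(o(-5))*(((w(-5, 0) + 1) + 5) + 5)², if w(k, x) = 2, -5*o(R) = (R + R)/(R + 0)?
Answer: 2704/25 ≈ 108.16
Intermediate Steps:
o(R) = -⅖ (o(R) = -(R + R)/(5*(R + 0)) = -2*R/(5*R) = -⅕*2 = -⅖)
c(G) = 4*G² (c(G) = (2*G)*(2*G) = 4*G²)
c(o(-5))*(((w(-5, 0) + 1) + 5) + 5)² = (4*(-⅖)²)*(((2 + 1) + 5) + 5)² = (4*(4/25))*((3 + 5) + 5)² = 16*(8 + 5)²/25 = (16/25)*13² = (16/25)*169 = 2704/25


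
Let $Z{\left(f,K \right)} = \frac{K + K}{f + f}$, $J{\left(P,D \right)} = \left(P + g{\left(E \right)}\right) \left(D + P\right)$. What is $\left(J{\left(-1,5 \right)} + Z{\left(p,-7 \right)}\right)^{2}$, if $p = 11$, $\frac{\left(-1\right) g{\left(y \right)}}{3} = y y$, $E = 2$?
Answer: $\frac{335241}{121} \approx 2770.6$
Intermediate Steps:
$g{\left(y \right)} = - 3 y^{2}$ ($g{\left(y \right)} = - 3 y y = - 3 y^{2}$)
$J{\left(P,D \right)} = \left(-12 + P\right) \left(D + P\right)$ ($J{\left(P,D \right)} = \left(P - 3 \cdot 2^{2}\right) \left(D + P\right) = \left(P - 12\right) \left(D + P\right) = \left(-12 + P\right) \left(D + P\right)$)
$Z{\left(f,K \right)} = \frac{K}{f}$ ($Z{\left(f,K \right)} = \frac{2 K}{2 f} = 2 K \frac{1}{2 f} = \frac{K}{f}$)
$\left(J{\left(-1,5 \right)} + Z{\left(p,-7 \right)}\right)^{2} = \left(\left(\left(-1\right)^{2} - 60 - -12 + 5 \left(-1\right)\right) - \frac{7}{11}\right)^{2} = \left(\left(1 - 60 + 12 - 5\right) - \frac{7}{11}\right)^{2} = \left(-52 - \frac{7}{11}\right)^{2} = \left(- \frac{579}{11}\right)^{2} = \frac{335241}{121}$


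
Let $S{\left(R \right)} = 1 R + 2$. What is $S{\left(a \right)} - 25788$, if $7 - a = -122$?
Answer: $-25657$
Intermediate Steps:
$a = 129$ ($a = 7 - -122 = 7 + 122 = 129$)
$S{\left(R \right)} = 2 + R$ ($S{\left(R \right)} = R + 2 = 2 + R$)
$S{\left(a \right)} - 25788 = \left(2 + 129\right) - 25788 = 131 - 25788 = -25657$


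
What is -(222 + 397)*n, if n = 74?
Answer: -45806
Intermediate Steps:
-(222 + 397)*n = -(222 + 397)*74 = -619*74 = -1*45806 = -45806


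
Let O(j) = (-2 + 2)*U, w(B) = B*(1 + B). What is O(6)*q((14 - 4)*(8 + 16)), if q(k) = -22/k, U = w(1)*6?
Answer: 0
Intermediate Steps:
U = 12 (U = (1*(1 + 1))*6 = (1*2)*6 = 2*6 = 12)
O(j) = 0 (O(j) = (-2 + 2)*12 = 0*12 = 0)
O(6)*q((14 - 4)*(8 + 16)) = 0*(-22*1/((8 + 16)*(14 - 4))) = 0*(-22/(10*24)) = 0*(-22/240) = 0*(-22*1/240) = 0*(-11/120) = 0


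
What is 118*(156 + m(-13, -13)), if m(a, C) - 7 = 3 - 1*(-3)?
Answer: 19942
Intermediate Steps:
m(a, C) = 13 (m(a, C) = 7 + (3 - 1*(-3)) = 7 + (3 + 3) = 7 + 6 = 13)
118*(156 + m(-13, -13)) = 118*(156 + 13) = 118*169 = 19942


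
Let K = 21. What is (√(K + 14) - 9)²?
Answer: (9 - √35)² ≈ 9.5106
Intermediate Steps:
(√(K + 14) - 9)² = (√(21 + 14) - 9)² = (√35 - 9)² = (-9 + √35)²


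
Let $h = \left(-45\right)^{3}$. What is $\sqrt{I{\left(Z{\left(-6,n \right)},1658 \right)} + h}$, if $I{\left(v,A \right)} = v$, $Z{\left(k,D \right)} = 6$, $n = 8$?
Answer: $i \sqrt{91119} \approx 301.86 i$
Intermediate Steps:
$h = -91125$
$\sqrt{I{\left(Z{\left(-6,n \right)},1658 \right)} + h} = \sqrt{6 - 91125} = \sqrt{-91119} = i \sqrt{91119}$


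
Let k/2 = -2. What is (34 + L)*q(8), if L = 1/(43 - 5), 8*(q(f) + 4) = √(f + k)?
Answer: -19395/152 ≈ -127.60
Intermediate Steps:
k = -4 (k = 2*(-2) = -4)
q(f) = -4 + √(-4 + f)/8 (q(f) = -4 + √(f - 4)/8 = -4 + √(-4 + f)/8)
L = 1/38 ≈ 0.026316
(34 + L)*q(8) = (34 + 1/38)*(-4 + √(-4 + 8)/8) = 1293*(-4 + √4/8)/38 = 1293*(-4 + (⅛)*2)/38 = 1293*(-4 + ¼)/38 = (1293/38)*(-15/4) = -19395/152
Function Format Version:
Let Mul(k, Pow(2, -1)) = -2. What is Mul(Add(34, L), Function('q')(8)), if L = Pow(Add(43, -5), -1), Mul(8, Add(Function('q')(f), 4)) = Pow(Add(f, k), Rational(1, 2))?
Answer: Rational(-19395, 152) ≈ -127.60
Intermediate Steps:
k = -4 (k = Mul(2, -2) = -4)
Function('q')(f) = Add(-4, Mul(Rational(1, 8), Pow(Add(-4, f), Rational(1, 2)))) (Function('q')(f) = Add(-4, Mul(Rational(1, 8), Pow(Add(f, -4), Rational(1, 2)))) = Add(-4, Mul(Rational(1, 8), Pow(Add(-4, f), Rational(1, 2)))))
L = Rational(1, 38) (L = Pow(38, -1) = Rational(1, 38) ≈ 0.026316)
Mul(Add(34, L), Function('q')(8)) = Mul(Add(34, Rational(1, 38)), Add(-4, Mul(Rational(1, 8), Pow(Add(-4, 8), Rational(1, 2))))) = Mul(Rational(1293, 38), Add(-4, Mul(Rational(1, 8), Pow(4, Rational(1, 2))))) = Mul(Rational(1293, 38), Add(-4, Mul(Rational(1, 8), 2))) = Mul(Rational(1293, 38), Add(-4, Rational(1, 4))) = Mul(Rational(1293, 38), Rational(-15, 4)) = Rational(-19395, 152)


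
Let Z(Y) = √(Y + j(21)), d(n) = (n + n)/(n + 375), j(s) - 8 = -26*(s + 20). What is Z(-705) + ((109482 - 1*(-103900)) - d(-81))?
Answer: 10455745/49 + I*√1763 ≈ 2.1338e+5 + 41.988*I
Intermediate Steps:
j(s) = -512 - 26*s (j(s) = 8 - 26*(s + 20) = 8 - 26*(20 + s) = 8 + (-520 - 26*s) = -512 - 26*s)
d(n) = 2*n/(375 + n) (d(n) = (2*n)/(375 + n) = 2*n/(375 + n))
Z(Y) = √(-1058 + Y) (Z(Y) = √(Y + (-512 - 26*21)) = √(Y + (-512 - 546)) = √(Y - 1058) = √(-1058 + Y))
Z(-705) + ((109482 - 1*(-103900)) - d(-81)) = √(-1058 - 705) + ((109482 - 1*(-103900)) - 2*(-81)/(375 - 81)) = √(-1763) + ((109482 + 103900) - 2*(-81)/294) = I*√1763 + (213382 - 2*(-81)/294) = I*√1763 + (213382 - 1*(-27/49)) = I*√1763 + (213382 + 27/49) = I*√1763 + 10455745/49 = 10455745/49 + I*√1763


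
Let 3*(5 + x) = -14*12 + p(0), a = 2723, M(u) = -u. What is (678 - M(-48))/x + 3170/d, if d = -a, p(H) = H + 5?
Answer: -2855365/242347 ≈ -11.782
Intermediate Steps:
p(H) = 5 + H
x = -178/3 (x = -5 + (-14*12 + (5 + 0))/3 = -5 + (-168 + 5)/3 = -5 + (1/3)*(-163) = -5 - 163/3 = -178/3 ≈ -59.333)
d = -2723 (d = -1*2723 = -2723)
(678 - M(-48))/x + 3170/d = (678 - (-1)*(-48))/(-178/3) + 3170/(-2723) = (678 - 1*48)*(-3/178) + 3170*(-1/2723) = (678 - 48)*(-3/178) - 3170/2723 = 630*(-3/178) - 3170/2723 = -945/89 - 3170/2723 = -2855365/242347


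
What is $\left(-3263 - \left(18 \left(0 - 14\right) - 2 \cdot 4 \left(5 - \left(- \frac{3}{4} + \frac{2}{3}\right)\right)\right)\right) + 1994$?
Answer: $- \frac{2929}{3} \approx -976.33$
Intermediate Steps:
$\left(-3263 - \left(18 \left(0 - 14\right) - 2 \cdot 4 \left(5 - \left(- \frac{3}{4} + \frac{2}{3}\right)\right)\right)\right) + 1994 = \left(-3263 + \left(- 18 \left(0 - 14\right) + 8 \left(5 - - \frac{1}{12}\right)\right)\right) + 1994 = \left(-3263 + \left(\left(-18\right) \left(-14\right) + 8 \left(5 + \left(\frac{3}{4} - \frac{2}{3}\right)\right)\right)\right) + 1994 = \left(-3263 + \left(252 + 8 \left(5 + \frac{1}{12}\right)\right)\right) + 1994 = \left(-3263 + \left(252 + 8 \cdot \frac{61}{12}\right)\right) + 1994 = \left(-3263 + \left(252 + \frac{122}{3}\right)\right) + 1994 = \left(-3263 + \frac{878}{3}\right) + 1994 = - \frac{8911}{3} + 1994 = - \frac{2929}{3}$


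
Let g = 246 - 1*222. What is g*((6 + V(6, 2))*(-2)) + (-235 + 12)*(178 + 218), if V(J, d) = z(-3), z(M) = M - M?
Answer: -88596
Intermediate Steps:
z(M) = 0
V(J, d) = 0
g = 24 (g = 246 - 222 = 24)
g*((6 + V(6, 2))*(-2)) + (-235 + 12)*(178 + 218) = 24*((6 + 0)*(-2)) + (-235 + 12)*(178 + 218) = 24*(6*(-2)) - 223*396 = 24*(-12) - 88308 = -288 - 88308 = -88596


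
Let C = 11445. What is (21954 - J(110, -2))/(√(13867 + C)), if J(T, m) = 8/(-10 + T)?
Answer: 68606*√1582/19775 ≈ 137.99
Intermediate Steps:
(21954 - J(110, -2))/(√(13867 + C)) = (21954 - 8/(-10 + 110))/(√(13867 + 11445)) = (21954 - 8/100)/(√25312) = (21954 - 8/100)/((4*√1582)) = (21954 - 1*2/25)*(√1582/6328) = (21954 - 2/25)*(√1582/6328) = 548848*(√1582/6328)/25 = 68606*√1582/19775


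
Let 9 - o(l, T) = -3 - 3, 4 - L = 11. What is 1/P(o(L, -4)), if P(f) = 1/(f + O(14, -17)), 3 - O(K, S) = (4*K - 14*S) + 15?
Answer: -291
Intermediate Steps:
L = -7 (L = 4 - 1*11 = 4 - 11 = -7)
O(K, S) = -12 - 4*K + 14*S (O(K, S) = 3 - ((4*K - 14*S) + 15) = 3 - ((-14*S + 4*K) + 15) = 3 - (15 - 14*S + 4*K) = 3 + (-15 - 4*K + 14*S) = -12 - 4*K + 14*S)
o(l, T) = 15 (o(l, T) = 9 - (-3 - 3) = 9 - 1*(-6) = 9 + 6 = 15)
P(f) = 1/(-306 + f) (P(f) = 1/(f + (-12 - 4*14 + 14*(-17))) = 1/(f + (-12 - 56 - 238)) = 1/(f - 306) = 1/(-306 + f))
1/P(o(L, -4)) = 1/(1/(-306 + 15)) = 1/(1/(-291)) = 1/(-1/291) = -291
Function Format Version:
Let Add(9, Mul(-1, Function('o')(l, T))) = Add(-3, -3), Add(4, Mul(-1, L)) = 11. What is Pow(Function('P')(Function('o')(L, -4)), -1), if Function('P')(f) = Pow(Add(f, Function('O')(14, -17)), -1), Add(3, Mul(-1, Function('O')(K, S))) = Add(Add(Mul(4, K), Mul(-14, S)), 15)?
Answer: -291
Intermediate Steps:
L = -7 (L = Add(4, Mul(-1, 11)) = Add(4, -11) = -7)
Function('O')(K, S) = Add(-12, Mul(-4, K), Mul(14, S)) (Function('O')(K, S) = Add(3, Mul(-1, Add(Add(Mul(4, K), Mul(-14, S)), 15))) = Add(3, Mul(-1, Add(Add(Mul(-14, S), Mul(4, K)), 15))) = Add(3, Mul(-1, Add(15, Mul(-14, S), Mul(4, K)))) = Add(3, Add(-15, Mul(-4, K), Mul(14, S))) = Add(-12, Mul(-4, K), Mul(14, S)))
Function('o')(l, T) = 15 (Function('o')(l, T) = Add(9, Mul(-1, Add(-3, -3))) = Add(9, Mul(-1, -6)) = Add(9, 6) = 15)
Function('P')(f) = Pow(Add(-306, f), -1) (Function('P')(f) = Pow(Add(f, Add(-12, Mul(-4, 14), Mul(14, -17))), -1) = Pow(Add(f, Add(-12, -56, -238)), -1) = Pow(Add(f, -306), -1) = Pow(Add(-306, f), -1))
Pow(Function('P')(Function('o')(L, -4)), -1) = Pow(Pow(Add(-306, 15), -1), -1) = Pow(Pow(-291, -1), -1) = Pow(Rational(-1, 291), -1) = -291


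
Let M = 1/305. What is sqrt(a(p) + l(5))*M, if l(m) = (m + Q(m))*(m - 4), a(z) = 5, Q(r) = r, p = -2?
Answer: sqrt(15)/305 ≈ 0.012698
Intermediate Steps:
l(m) = 2*m*(-4 + m) (l(m) = (m + m)*(m - 4) = (2*m)*(-4 + m) = 2*m*(-4 + m))
M = 1/305 ≈ 0.0032787
sqrt(a(p) + l(5))*M = sqrt(5 + 2*5*(-4 + 5))*(1/305) = sqrt(5 + 2*5*1)*(1/305) = sqrt(5 + 10)*(1/305) = sqrt(15)*(1/305) = sqrt(15)/305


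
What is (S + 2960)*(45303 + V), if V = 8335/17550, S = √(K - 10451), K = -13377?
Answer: 47068498312/351 + 159015197*I*√5957/1755 ≈ 1.341e+8 + 6.9932e+6*I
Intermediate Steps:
S = 2*I*√5957 (S = √(-13377 - 10451) = √(-23828) = 2*I*√5957 ≈ 154.36*I)
V = 1667/3510 (V = 8335*(1/17550) = 1667/3510 ≈ 0.47493)
(S + 2960)*(45303 + V) = (2*I*√5957 + 2960)*(45303 + 1667/3510) = (2960 + 2*I*√5957)*(159015197/3510) = 47068498312/351 + 159015197*I*√5957/1755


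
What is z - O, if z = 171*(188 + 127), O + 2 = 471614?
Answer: -417747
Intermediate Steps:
O = 471612 (O = -2 + 471614 = 471612)
z = 53865 (z = 171*315 = 53865)
z - O = 53865 - 1*471612 = 53865 - 471612 = -417747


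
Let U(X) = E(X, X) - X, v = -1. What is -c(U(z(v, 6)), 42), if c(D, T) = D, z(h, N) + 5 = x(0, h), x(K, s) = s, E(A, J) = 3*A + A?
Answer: 18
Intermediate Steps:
E(A, J) = 4*A
z(h, N) = -5 + h
U(X) = 3*X (U(X) = 4*X - X = 3*X)
-c(U(z(v, 6)), 42) = -3*(-5 - 1) = -3*(-6) = -1*(-18) = 18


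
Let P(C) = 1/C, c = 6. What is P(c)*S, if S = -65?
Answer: -65/6 ≈ -10.833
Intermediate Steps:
P(c)*S = -65/6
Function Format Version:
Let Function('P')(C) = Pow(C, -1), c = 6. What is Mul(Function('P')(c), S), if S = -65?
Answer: Rational(-65, 6) ≈ -10.833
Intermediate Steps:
Mul(Function('P')(c), S) = Mul(Pow(6, -1), -65) = Mul(Rational(1, 6), -65) = Rational(-65, 6)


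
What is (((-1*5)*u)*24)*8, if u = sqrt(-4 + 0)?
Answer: -1920*I ≈ -1920.0*I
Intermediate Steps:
u = 2*I (u = sqrt(-4) = 2*I ≈ 2.0*I)
(((-1*5)*u)*24)*8 = (((-1*5)*(2*I))*24)*8 = (-10*I*24)*8 = -240*I*8 = -1920*I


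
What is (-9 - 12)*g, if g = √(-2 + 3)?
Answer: -21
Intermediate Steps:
g = 1 (g = √1 = 1)
(-9 - 12)*g = (-9 - 12)*1 = -21*1 = -21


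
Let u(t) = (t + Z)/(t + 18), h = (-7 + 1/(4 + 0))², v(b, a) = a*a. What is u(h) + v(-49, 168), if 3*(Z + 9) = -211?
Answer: 86109803/3051 ≈ 28223.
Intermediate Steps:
Z = -238/3 (Z = -9 + (⅓)*(-211) = -9 - 211/3 = -238/3 ≈ -79.333)
v(b, a) = a²
h = 729/16 (h = (-7 + 1/4)² = (-7 + ¼)² = (-27/4)² = 729/16 ≈ 45.563)
u(t) = (-238/3 + t)/(18 + t) (u(t) = (t - 238/3)/(t + 18) = (-238/3 + t)/(18 + t))
u(h) + v(-49, 168) = (-238/3 + 729/16)/(18 + 729/16) + 168² = -1621/48/(1017/16) + 28224 = (16/1017)*(-1621/48) + 28224 = -1621/3051 + 28224 = 86109803/3051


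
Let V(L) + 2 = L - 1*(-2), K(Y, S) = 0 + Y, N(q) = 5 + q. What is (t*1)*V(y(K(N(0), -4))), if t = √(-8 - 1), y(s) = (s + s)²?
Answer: 300*I ≈ 300.0*I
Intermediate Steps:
K(Y, S) = Y
y(s) = 4*s² (y(s) = (2*s)² = 4*s²)
V(L) = L (V(L) = -2 + (L - 1*(-2)) = -2 + (L + 2) = -2 + (2 + L) = L)
t = 3*I (t = √(-9) = 3*I ≈ 3.0*I)
(t*1)*V(y(K(N(0), -4))) = ((3*I)*1)*(4*(5 + 0)²) = (3*I)*(4*5²) = (3*I)*(4*25) = (3*I)*100 = 300*I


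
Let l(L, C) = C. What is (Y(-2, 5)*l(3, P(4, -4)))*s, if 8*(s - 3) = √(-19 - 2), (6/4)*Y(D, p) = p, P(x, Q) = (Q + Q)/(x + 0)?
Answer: -20 - 5*I*√21/6 ≈ -20.0 - 3.8188*I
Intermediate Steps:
P(x, Q) = 2*Q/x (P(x, Q) = (2*Q)/x = 2*Q/x)
Y(D, p) = 2*p/3
s = 3 + I*√21/8 (s = 3 + √(-19 - 2)/8 = 3 + √(-21)/8 = 3 + (I*√21)/8 = 3 + I*√21/8 ≈ 3.0 + 0.57282*I)
(Y(-2, 5)*l(3, P(4, -4)))*s = (((⅔)*5)*(2*(-4)/4))*(3 + I*√21/8) = (10*(2*(-4)*(¼))/3)*(3 + I*√21/8) = ((10/3)*(-2))*(3 + I*√21/8) = -20*(3 + I*√21/8)/3 = -20 - 5*I*√21/6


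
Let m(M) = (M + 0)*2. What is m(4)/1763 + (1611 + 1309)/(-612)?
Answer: -1285766/269739 ≈ -4.7667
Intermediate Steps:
m(M) = 2*M (m(M) = M*2 = 2*M)
m(4)/1763 + (1611 + 1309)/(-612) = (2*4)/1763 + (1611 + 1309)/(-612) = 8*(1/1763) + 2920*(-1/612) = 8/1763 - 730/153 = -1285766/269739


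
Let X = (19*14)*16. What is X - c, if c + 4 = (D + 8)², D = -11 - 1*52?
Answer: 1235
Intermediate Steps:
D = -63 (D = -11 - 52 = -63)
c = 3021 (c = -4 + (-63 + 8)² = -4 + (-55)² = -4 + 3025 = 3021)
X = 4256 (X = 266*16 = 4256)
X - c = 4256 - 1*3021 = 4256 - 3021 = 1235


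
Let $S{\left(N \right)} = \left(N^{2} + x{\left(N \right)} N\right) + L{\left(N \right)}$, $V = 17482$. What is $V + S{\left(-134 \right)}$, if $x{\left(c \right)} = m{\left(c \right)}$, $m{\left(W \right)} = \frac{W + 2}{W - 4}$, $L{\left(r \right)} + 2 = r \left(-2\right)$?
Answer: $\frac{818244}{23} \approx 35576.0$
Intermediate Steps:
$L{\left(r \right)} = -2 - 2 r$ ($L{\left(r \right)} = -2 + r \left(-2\right) = -2 - 2 r$)
$m{\left(W \right)} = \frac{2 + W}{-4 + W}$
$x{\left(c \right)} = \frac{2 + c}{-4 + c}$
$S{\left(N \right)} = -2 + N^{2} - 2 N + \frac{N \left(2 + N\right)}{-4 + N}$ ($S{\left(N \right)} = \left(N^{2} + \frac{2 + N}{-4 + N} N\right) - \left(2 + 2 N\right) = \left(N^{2} + \frac{N \left(2 + N\right)}{-4 + N}\right) - \left(2 + 2 N\right) = -2 + N^{2} - 2 N + \frac{N \left(2 + N\right)}{-4 + N}$)
$V + S{\left(-134 \right)} = 17482 + \frac{8 + \left(-134\right)^{3} - 5 \left(-134\right)^{2} + 8 \left(-134\right)}{-4 - 134} = 17482 + \frac{8 - 2406104 - 89780 - 1072}{-138} = 17482 - \frac{8 - 2406104 - 89780 - 1072}{138} = 17482 - - \frac{416158}{23} = 17482 + \frac{416158}{23} = \frac{818244}{23}$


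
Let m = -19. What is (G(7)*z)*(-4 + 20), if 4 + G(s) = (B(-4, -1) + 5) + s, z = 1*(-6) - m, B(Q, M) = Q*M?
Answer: 2496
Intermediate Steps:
B(Q, M) = M*Q
z = 13 (z = 1*(-6) - 1*(-19) = -6 + 19 = 13)
G(s) = 5 + s (G(s) = -4 + ((-1*(-4) + 5) + s) = -4 + ((4 + 5) + s) = -4 + (9 + s) = 5 + s)
(G(7)*z)*(-4 + 20) = ((5 + 7)*13)*(-4 + 20) = (12*13)*16 = 156*16 = 2496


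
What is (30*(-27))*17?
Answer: -13770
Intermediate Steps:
(30*(-27))*17 = -810*17 = -13770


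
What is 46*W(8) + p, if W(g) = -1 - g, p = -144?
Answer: -558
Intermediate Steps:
46*W(8) + p = 46*(-1 - 1*8) - 144 = 46*(-1 - 8) - 144 = 46*(-9) - 144 = -414 - 144 = -558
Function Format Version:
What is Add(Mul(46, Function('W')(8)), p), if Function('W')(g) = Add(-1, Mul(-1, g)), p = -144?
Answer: -558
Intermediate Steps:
Add(Mul(46, Function('W')(8)), p) = Add(Mul(46, Add(-1, Mul(-1, 8))), -144) = Add(Mul(46, Add(-1, -8)), -144) = Add(Mul(46, -9), -144) = Add(-414, -144) = -558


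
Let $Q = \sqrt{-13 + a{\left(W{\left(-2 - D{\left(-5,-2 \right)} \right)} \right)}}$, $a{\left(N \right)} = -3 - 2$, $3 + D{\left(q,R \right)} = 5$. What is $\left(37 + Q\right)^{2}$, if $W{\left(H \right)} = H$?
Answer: $1351 + 222 i \sqrt{2} \approx 1351.0 + 313.96 i$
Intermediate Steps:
$D{\left(q,R \right)} = 2$ ($D{\left(q,R \right)} = -3 + 5 = 2$)
$a{\left(N \right)} = -5$ ($a{\left(N \right)} = -3 - 2 = -5$)
$Q = 3 i \sqrt{2}$ ($Q = \sqrt{-13 - 5} = \sqrt{-18} = 3 i \sqrt{2} \approx 4.2426 i$)
$\left(37 + Q\right)^{2} = \left(37 + 3 i \sqrt{2}\right)^{2}$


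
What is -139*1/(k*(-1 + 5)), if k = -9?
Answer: 139/36 ≈ 3.8611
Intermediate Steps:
-139*1/(k*(-1 + 5)) = -139*(-1/(9*(-1 + 5))) = -139/(4*(-9)) = -139/(-36) = -139*(-1/36) = 139/36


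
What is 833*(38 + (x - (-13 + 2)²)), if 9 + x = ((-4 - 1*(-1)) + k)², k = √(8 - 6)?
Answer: -67473 - 4998*√2 ≈ -74541.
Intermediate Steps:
k = √2 ≈ 1.4142
x = -9 + (-3 + √2)² (x = -9 + ((-4 - 1*(-1)) + √2)² = -9 + ((-4 + 1) + √2)² = -9 + (-3 + √2)² ≈ -6.4853)
833*(38 + (x - (-13 + 2)²)) = 833*(38 + ((2 - 6*√2) - (-13 + 2)²)) = 833*(38 + ((2 - 6*√2) - 1*(-11)²)) = 833*(38 + ((2 - 6*√2) - 1*121)) = 833*(38 + ((2 - 6*√2) - 121)) = 833*(38 + (-119 - 6*√2)) = 833*(-81 - 6*√2) = -67473 - 4998*√2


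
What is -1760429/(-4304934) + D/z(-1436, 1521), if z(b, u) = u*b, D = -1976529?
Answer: 686326580945/522369301428 ≈ 1.3139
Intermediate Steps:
z(b, u) = b*u
-1760429/(-4304934) + D/z(-1436, 1521) = -1760429/(-4304934) - 1976529/((-1436*1521)) = -1760429*(-1/4304934) - 1976529/(-2184156) = 1760429/4304934 - 1976529*(-1/2184156) = 1760429/4304934 + 658843/728052 = 686326580945/522369301428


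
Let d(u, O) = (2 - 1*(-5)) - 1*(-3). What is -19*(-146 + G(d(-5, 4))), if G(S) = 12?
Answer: 2546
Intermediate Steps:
d(u, O) = 10 (d(u, O) = (2 + 5) + 3 = 7 + 3 = 10)
-19*(-146 + G(d(-5, 4))) = -19*(-146 + 12) = -19*(-134) = 2546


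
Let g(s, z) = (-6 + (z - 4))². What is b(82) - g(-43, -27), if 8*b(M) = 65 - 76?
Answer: -10963/8 ≈ -1370.4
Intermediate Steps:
g(s, z) = (-10 + z)² (g(s, z) = (-6 + (-4 + z))² = (-10 + z)²)
b(M) = -11/8 (b(M) = (65 - 76)/8 = (⅛)*(-11) = -11/8)
b(82) - g(-43, -27) = -11/8 - (-10 - 27)² = -11/8 - 1*(-37)² = -11/8 - 1*1369 = -11/8 - 1369 = -10963/8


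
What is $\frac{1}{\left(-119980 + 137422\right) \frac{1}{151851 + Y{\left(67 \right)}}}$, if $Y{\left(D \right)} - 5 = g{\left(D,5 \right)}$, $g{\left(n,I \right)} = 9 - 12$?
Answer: $\frac{151853}{17442} \approx 8.7062$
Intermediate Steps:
$g{\left(n,I \right)} = -3$
$Y{\left(D \right)} = 2$ ($Y{\left(D \right)} = 5 - 3 = 2$)
$\frac{1}{\left(-119980 + 137422\right) \frac{1}{151851 + Y{\left(67 \right)}}} = \frac{1}{\left(-119980 + 137422\right) \frac{1}{151851 + 2}} = \frac{1}{17442 \cdot \frac{1}{151853}} = \frac{1}{\frac{17442}{151853}} = \frac{151853}{17442}$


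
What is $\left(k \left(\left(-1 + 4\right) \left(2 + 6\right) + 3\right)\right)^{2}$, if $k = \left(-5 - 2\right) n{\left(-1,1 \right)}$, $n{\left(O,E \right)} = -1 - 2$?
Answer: $321489$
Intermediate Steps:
$n{\left(O,E \right)} = -3$ ($n{\left(O,E \right)} = -1 - 2 = -3$)
$k = 21$ ($k = \left(-5 - 2\right) \left(-3\right) = \left(-7\right) \left(-3\right) = 21$)
$\left(k \left(\left(-1 + 4\right) \left(2 + 6\right) + 3\right)\right)^{2} = \left(21 \left(\left(-1 + 4\right) \left(2 + 6\right) + 3\right)\right)^{2} = \left(21 \left(3 \cdot 8 + 3\right)\right)^{2} = \left(21 \left(24 + 3\right)\right)^{2} = \left(21 \cdot 27\right)^{2} = 567^{2} = 321489$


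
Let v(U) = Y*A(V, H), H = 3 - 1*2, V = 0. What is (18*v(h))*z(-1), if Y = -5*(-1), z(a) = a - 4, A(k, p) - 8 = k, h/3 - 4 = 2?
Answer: -3600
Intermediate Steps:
h = 18 (h = 12 + 3*2 = 12 + 6 = 18)
H = 1 (H = 3 - 2 = 1)
A(k, p) = 8 + k
z(a) = -4 + a
Y = 5
v(U) = 40 (v(U) = 5*(8 + 0) = 5*8 = 40)
(18*v(h))*z(-1) = (18*40)*(-4 - 1) = 720*(-5) = -3600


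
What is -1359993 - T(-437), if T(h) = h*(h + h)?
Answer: -1741931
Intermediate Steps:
T(h) = 2*h² (T(h) = h*(2*h) = 2*h²)
-1359993 - T(-437) = -1359993 - 2*(-437)² = -1359993 - 2*190969 = -1359993 - 1*381938 = -1359993 - 381938 = -1741931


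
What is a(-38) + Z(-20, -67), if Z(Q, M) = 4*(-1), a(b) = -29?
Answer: -33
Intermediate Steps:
Z(Q, M) = -4
a(-38) + Z(-20, -67) = -29 - 4 = -33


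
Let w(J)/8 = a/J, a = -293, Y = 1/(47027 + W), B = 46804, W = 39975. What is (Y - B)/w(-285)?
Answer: -1160531857995/203932688 ≈ -5690.8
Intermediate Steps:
Y = 1/87002 (Y = 1/(47027 + 39975) = 1/87002 ≈ 1.1494e-5)
w(J) = -2344/J (w(J) = 8*(-293/J) = -2344/J)
(Y - B)/w(-285) = (1/87002 - 1*46804)/((-2344/(-285))) = (1/87002 - 46804)/((-2344*(-1/285))) = -4072041607/(87002*2344/285) = -4072041607/87002*285/2344 = -1160531857995/203932688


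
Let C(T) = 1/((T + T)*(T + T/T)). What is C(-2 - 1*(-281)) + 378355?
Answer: 59114185201/156240 ≈ 3.7836e+5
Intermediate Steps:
C(T) = 1/(2*T*(1 + T)) (C(T) = 1/((2*T)*(T + 1)) = 1/((2*T)*(1 + T)) = 1/(2*T*(1 + T)))
C(-2 - 1*(-281)) + 378355 = 1/(2*(-2 - 1*(-281))*(1 + (-2 - 1*(-281)))) + 378355 = 1/(2*(-2 + 281)*(1 + (-2 + 281))) + 378355 = (½)/(279*(1 + 279)) + 378355 = (½)*(1/279)/280 + 378355 = (½)*(1/279)*(1/280) + 378355 = 1/156240 + 378355 = 59114185201/156240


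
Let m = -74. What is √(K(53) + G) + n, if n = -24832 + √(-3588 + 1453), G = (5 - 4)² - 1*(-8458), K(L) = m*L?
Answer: -24832 + √4537 + I*√2135 ≈ -24765.0 + 46.206*I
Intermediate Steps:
K(L) = -74*L
G = 8459 (G = 1² + 8458 = 1 + 8458 = 8459)
n = -24832 + I*√2135 (n = -24832 + √(-2135) = -24832 + I*√2135 ≈ -24832.0 + 46.206*I)
√(K(53) + G) + n = √(-74*53 + 8459) + (-24832 + I*√2135) = √(-3922 + 8459) + (-24832 + I*√2135) = √4537 + (-24832 + I*√2135) = -24832 + √4537 + I*√2135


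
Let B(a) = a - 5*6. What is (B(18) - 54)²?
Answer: 4356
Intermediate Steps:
B(a) = -30 + a (B(a) = a - 30 = -30 + a)
(B(18) - 54)² = ((-30 + 18) - 54)² = (-12 - 54)² = (-66)² = 4356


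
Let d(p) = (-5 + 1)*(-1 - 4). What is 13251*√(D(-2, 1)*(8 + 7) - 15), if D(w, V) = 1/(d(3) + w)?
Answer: 4417*I*√510/2 ≈ 49875.0*I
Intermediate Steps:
d(p) = 20 (d(p) = -4*(-5) = 20)
D(w, V) = 1/(20 + w)
13251*√(D(-2, 1)*(8 + 7) - 15) = 13251*√((8 + 7)/(20 - 2) - 15) = 13251*√(15/18 - 15) = 13251*√((1/18)*15 - 15) = 13251*√(⅚ - 15) = 13251*√(-85/6) = 13251*(I*√510/6) = 4417*I*√510/2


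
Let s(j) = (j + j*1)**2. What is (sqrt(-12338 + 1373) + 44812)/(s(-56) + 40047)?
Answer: 44812/52591 + I*sqrt(10965)/52591 ≈ 0.85209 + 0.0019911*I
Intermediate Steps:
s(j) = 4*j**2 (s(j) = (j + j)**2 = (2*j)**2 = 4*j**2)
(sqrt(-12338 + 1373) + 44812)/(s(-56) + 40047) = (sqrt(-12338 + 1373) + 44812)/(4*(-56)**2 + 40047) = (sqrt(-10965) + 44812)/(4*3136 + 40047) = (I*sqrt(10965) + 44812)/(12544 + 40047) = (44812 + I*sqrt(10965))/52591 = (44812 + I*sqrt(10965))*(1/52591) = 44812/52591 + I*sqrt(10965)/52591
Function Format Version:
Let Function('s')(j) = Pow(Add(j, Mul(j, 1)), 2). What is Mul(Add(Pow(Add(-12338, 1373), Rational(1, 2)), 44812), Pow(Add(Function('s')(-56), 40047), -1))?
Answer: Add(Rational(44812, 52591), Mul(Rational(1, 52591), I, Pow(10965, Rational(1, 2)))) ≈ Add(0.85209, Mul(0.0019911, I))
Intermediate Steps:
Function('s')(j) = Mul(4, Pow(j, 2)) (Function('s')(j) = Pow(Add(j, j), 2) = Pow(Mul(2, j), 2) = Mul(4, Pow(j, 2)))
Mul(Add(Pow(Add(-12338, 1373), Rational(1, 2)), 44812), Pow(Add(Function('s')(-56), 40047), -1)) = Mul(Add(Pow(Add(-12338, 1373), Rational(1, 2)), 44812), Pow(Add(Mul(4, Pow(-56, 2)), 40047), -1)) = Mul(Add(Pow(-10965, Rational(1, 2)), 44812), Pow(Add(Mul(4, 3136), 40047), -1)) = Mul(Add(Mul(I, Pow(10965, Rational(1, 2))), 44812), Pow(Add(12544, 40047), -1)) = Mul(Add(44812, Mul(I, Pow(10965, Rational(1, 2)))), Pow(52591, -1)) = Mul(Add(44812, Mul(I, Pow(10965, Rational(1, 2)))), Rational(1, 52591)) = Add(Rational(44812, 52591), Mul(Rational(1, 52591), I, Pow(10965, Rational(1, 2))))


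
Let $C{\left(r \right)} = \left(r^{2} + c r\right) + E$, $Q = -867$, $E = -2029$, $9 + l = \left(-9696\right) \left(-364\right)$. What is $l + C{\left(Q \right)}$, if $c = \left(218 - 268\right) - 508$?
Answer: $4762781$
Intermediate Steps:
$l = 3529335$ ($l = -9 - -3529344 = -9 + 3529344 = 3529335$)
$c = -558$ ($c = -50 - 508 = -558$)
$C{\left(r \right)} = -2029 + r^{2} - 558 r$ ($C{\left(r \right)} = \left(r^{2} - 558 r\right) - 2029 = -2029 + r^{2} - 558 r$)
$l + C{\left(Q \right)} = 3529335 - \left(-481757 - 751689\right) = 3529335 + \left(-2029 + 751689 + 483786\right) = 3529335 + 1233446 = 4762781$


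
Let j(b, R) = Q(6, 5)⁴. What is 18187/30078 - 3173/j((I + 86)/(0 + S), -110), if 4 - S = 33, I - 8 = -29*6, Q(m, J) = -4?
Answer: -45390811/3849984 ≈ -11.790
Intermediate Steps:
I = -166 (I = 8 - 29*6 = 8 - 174 = -166)
S = -29 (S = 4 - 1*33 = 4 - 33 = -29)
j(b, R) = 256 (j(b, R) = (-4)⁴ = 256)
18187/30078 - 3173/j((I + 86)/(0 + S), -110) = 18187/30078 - 3173/256 = -45390811/3849984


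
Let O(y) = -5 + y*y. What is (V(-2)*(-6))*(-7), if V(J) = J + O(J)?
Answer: -126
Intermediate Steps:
O(y) = -5 + y²
V(J) = -5 + J + J² (V(J) = J + (-5 + J²) = -5 + J + J²)
(V(-2)*(-6))*(-7) = ((-5 - 2 + (-2)²)*(-6))*(-7) = ((-5 - 2 + 4)*(-6))*(-7) = -3*(-6)*(-7) = 18*(-7) = -126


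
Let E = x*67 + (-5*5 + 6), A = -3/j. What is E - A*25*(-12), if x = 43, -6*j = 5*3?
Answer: 3222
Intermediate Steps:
j = -5/2 (j = -5*3/6 = -⅙*15 = -5/2 ≈ -2.5000)
A = 6/5 (A = -3/(-5/2) = -3*(-⅖) = 6/5 ≈ 1.2000)
E = 2862 (E = 43*67 + (-5*5 + 6) = 2881 + (-25 + 6) = 2881 - 19 = 2862)
E - A*25*(-12) = 2862 - (6/5)*25*(-12) = 2862 - 30*(-12) = 2862 - 1*(-360) = 2862 + 360 = 3222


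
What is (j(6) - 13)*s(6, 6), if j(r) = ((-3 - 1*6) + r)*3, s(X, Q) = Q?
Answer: -132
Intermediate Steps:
j(r) = -27 + 3*r (j(r) = ((-3 - 6) + r)*3 = (-9 + r)*3 = -27 + 3*r)
(j(6) - 13)*s(6, 6) = ((-27 + 3*6) - 13)*6 = ((-27 + 18) - 13)*6 = (-9 - 13)*6 = -22*6 = -132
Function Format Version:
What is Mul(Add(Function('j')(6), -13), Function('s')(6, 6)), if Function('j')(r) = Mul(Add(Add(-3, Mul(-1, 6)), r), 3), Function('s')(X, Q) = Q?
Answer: -132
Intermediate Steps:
Function('j')(r) = Add(-27, Mul(3, r)) (Function('j')(r) = Mul(Add(Add(-3, -6), r), 3) = Mul(Add(-9, r), 3) = Add(-27, Mul(3, r)))
Mul(Add(Function('j')(6), -13), Function('s')(6, 6)) = Mul(Add(Add(-27, Mul(3, 6)), -13), 6) = Mul(Add(Add(-27, 18), -13), 6) = Mul(Add(-9, -13), 6) = Mul(-22, 6) = -132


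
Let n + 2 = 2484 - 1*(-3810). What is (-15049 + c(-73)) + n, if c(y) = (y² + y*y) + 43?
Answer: 1944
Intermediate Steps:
n = 6292 (n = -2 + (2484 - 1*(-3810)) = -2 + (2484 + 3810) = -2 + 6294 = 6292)
c(y) = 43 + 2*y² (c(y) = (y² + y²) + 43 = 2*y² + 43 = 43 + 2*y²)
(-15049 + c(-73)) + n = (-15049 + (43 + 2*(-73)²)) + 6292 = (-15049 + (43 + 2*5329)) + 6292 = (-15049 + (43 + 10658)) + 6292 = (-15049 + 10701) + 6292 = -4348 + 6292 = 1944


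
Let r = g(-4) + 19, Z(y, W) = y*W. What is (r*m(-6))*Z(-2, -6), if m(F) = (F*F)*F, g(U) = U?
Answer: -38880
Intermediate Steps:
m(F) = F³ (m(F) = F²*F = F³)
Z(y, W) = W*y
r = 15 (r = -4 + 19 = 15)
(r*m(-6))*Z(-2, -6) = (15*(-6)³)*(-6*(-2)) = (15*(-216))*12 = -3240*12 = -38880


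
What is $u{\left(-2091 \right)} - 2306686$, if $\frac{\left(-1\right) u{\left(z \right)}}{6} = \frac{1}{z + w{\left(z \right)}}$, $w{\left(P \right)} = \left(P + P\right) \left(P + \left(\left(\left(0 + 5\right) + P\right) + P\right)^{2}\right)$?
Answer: $- \frac{56095518255967732}{24318662469} \approx -2.3067 \cdot 10^{6}$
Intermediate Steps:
$w{\left(P \right)} = 2 P \left(P + \left(5 + 2 P\right)^{2}\right)$ ($w{\left(P \right)} = 2 P \left(P + \left(\left(5 + P\right) + P\right)^{2}\right) = 2 P \left(P + \left(5 + 2 P\right)^{2}\right)$)
$u{\left(z \right)} = - \frac{6}{z + 2 z \left(z + \left(5 + 2 z\right)^{2}\right)}$
$u{\left(-2091 \right)} - 2306686 = - \frac{6}{\left(-2091\right) \left(51 + 8 \left(-2091\right)^{2} + 42 \left(-2091\right)\right)} - 2306686 = \left(-6\right) \left(- \frac{1}{2091}\right) \frac{1}{51 + 8 \cdot 4372281 - 87822} - 2306686 = \left(-6\right) \left(- \frac{1}{2091}\right) \frac{1}{51 + 34978248 - 87822} - 2306686 = \left(-6\right) \left(- \frac{1}{2091}\right) \frac{1}{34890477} - 2306686 = \frac{2}{24318662469} - 2306686 = - \frac{56095518255967732}{24318662469}$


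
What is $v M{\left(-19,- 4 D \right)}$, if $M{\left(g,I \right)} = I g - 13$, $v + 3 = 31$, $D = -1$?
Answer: $-2492$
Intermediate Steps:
$v = 28$ ($v = -3 + 31 = 28$)
$M{\left(g,I \right)} = -13 + I g$
$v M{\left(-19,- 4 D \right)} = 28 \left(-13 + \left(-4\right) \left(-1\right) \left(-19\right)\right) = 28 \left(-13 + 4 \left(-19\right)\right) = 28 \left(-13 - 76\right) = 28 \left(-89\right) = -2492$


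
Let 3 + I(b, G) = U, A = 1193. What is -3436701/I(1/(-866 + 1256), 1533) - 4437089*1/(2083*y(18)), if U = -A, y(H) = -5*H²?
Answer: 1450289601863/504481770 ≈ 2874.8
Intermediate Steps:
U = -1193 (U = -1*1193 = -1193)
I(b, G) = -1196 (I(b, G) = -3 - 1193 = -1196)
-3436701/I(1/(-866 + 1256), 1533) - 4437089*1/(2083*y(18)) = -3436701/(-1196) - 4437089/(-5*18²*2083) = -3436701*(-1/1196) - 4437089/(-5*324*2083) = 3436701/1196 - 4437089/((-1620*2083)) = 3436701/1196 - 4437089/(-3374460) = 3436701/1196 - 4437089*(-1/3374460) = 3436701/1196 + 4437089/3374460 = 1450289601863/504481770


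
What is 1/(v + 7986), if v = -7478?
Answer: 1/508 ≈ 0.0019685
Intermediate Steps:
1/(v + 7986) = 1/(-7478 + 7986) = 1/508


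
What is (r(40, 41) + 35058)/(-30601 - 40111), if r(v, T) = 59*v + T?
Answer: -37459/70712 ≈ -0.52974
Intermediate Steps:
r(v, T) = T + 59*v
(r(40, 41) + 35058)/(-30601 - 40111) = ((41 + 59*40) + 35058)/(-30601 - 40111) = ((41 + 2360) + 35058)/(-70712) = (2401 + 35058)*(-1/70712) = 37459*(-1/70712) = -37459/70712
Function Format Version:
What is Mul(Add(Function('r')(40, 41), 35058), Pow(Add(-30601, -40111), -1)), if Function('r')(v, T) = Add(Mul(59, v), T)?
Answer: Rational(-37459, 70712) ≈ -0.52974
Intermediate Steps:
Function('r')(v, T) = Add(T, Mul(59, v))
Mul(Add(Function('r')(40, 41), 35058), Pow(Add(-30601, -40111), -1)) = Mul(Add(Add(41, Mul(59, 40)), 35058), Pow(Add(-30601, -40111), -1)) = Mul(Add(Add(41, 2360), 35058), Pow(-70712, -1)) = Mul(Add(2401, 35058), Rational(-1, 70712)) = Mul(37459, Rational(-1, 70712)) = Rational(-37459, 70712)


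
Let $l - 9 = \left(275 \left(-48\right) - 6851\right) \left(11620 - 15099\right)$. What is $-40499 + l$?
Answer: $69716939$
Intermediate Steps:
$l = 69757438$ ($l = 9 + \left(275 \left(-48\right) - 6851\right) \left(11620 - 15099\right) = 9 + \left(-13200 - 6851\right) \left(-3479\right) = 9 - -69757429 = 9 + 69757429 = 69757438$)
$-40499 + l = -40499 + 69757438 = 69716939$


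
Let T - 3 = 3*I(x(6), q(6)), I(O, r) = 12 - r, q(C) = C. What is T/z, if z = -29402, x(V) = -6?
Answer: -21/29402 ≈ -0.00071424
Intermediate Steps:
T = 21 (T = 3 + 3*(12 - 1*6) = 3 + 3*(12 - 6) = 3 + 3*6 = 3 + 18 = 21)
T/z = 21/(-29402) = 21*(-1/29402) = -21/29402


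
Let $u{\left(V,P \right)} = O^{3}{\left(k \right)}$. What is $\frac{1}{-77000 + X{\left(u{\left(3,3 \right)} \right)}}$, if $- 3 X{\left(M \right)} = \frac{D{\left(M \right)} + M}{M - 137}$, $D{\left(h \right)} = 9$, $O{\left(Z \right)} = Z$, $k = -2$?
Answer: $- \frac{435}{33494999} \approx -1.2987 \cdot 10^{-5}$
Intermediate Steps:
$u{\left(V,P \right)} = -8$ ($u{\left(V,P \right)} = \left(-2\right)^{3} = -8$)
$X{\left(M \right)} = - \frac{9 + M}{3 \left(-137 + M\right)}$ ($X{\left(M \right)} = - \frac{\left(9 + M\right) \frac{1}{M - 137}}{3} = - \frac{\left(9 + M\right) \frac{1}{-137 + M}}{3} = - \frac{\frac{1}{-137 + M} \left(9 + M\right)}{3} = - \frac{9 + M}{3 \left(-137 + M\right)}$)
$\frac{1}{-77000 + X{\left(u{\left(3,3 \right)} \right)}} = \frac{1}{-77000 + \frac{-9 - -8}{3 \left(-137 - 8\right)}} = \frac{1}{-77000 + \frac{-9 + 8}{3 \left(-145\right)}} = \frac{1}{-77000 + \frac{1}{3} \left(- \frac{1}{145}\right) \left(-1\right)} = \frac{1}{-77000 + \frac{1}{435}} = \frac{1}{- \frac{33494999}{435}} = - \frac{435}{33494999}$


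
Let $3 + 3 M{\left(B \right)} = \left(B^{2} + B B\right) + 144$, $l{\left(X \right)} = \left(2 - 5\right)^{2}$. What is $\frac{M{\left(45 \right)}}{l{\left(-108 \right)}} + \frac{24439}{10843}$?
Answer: $\frac{15367622}{97587} \approx 157.48$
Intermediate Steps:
$l{\left(X \right)} = 9$ ($l{\left(X \right)} = \left(-3\right)^{2} = 9$)
$M{\left(B \right)} = 47 + \frac{2 B^{2}}{3}$ ($M{\left(B \right)} = -1 + \frac{\left(B^{2} + B B\right) + 144}{3} = -1 + \frac{\left(B^{2} + B^{2}\right) + 144}{3} = -1 + \frac{2 B^{2} + 144}{3} = -1 + \frac{144 + 2 B^{2}}{3} = -1 + \left(48 + \frac{2 B^{2}}{3}\right) = 47 + \frac{2 B^{2}}{3}$)
$\frac{M{\left(45 \right)}}{l{\left(-108 \right)}} + \frac{24439}{10843} = \frac{47 + \frac{2 \cdot 45^{2}}{3}}{9} + \frac{24439}{10843} = \left(47 + \frac{2}{3} \cdot 2025\right) \frac{1}{9} + 24439 \cdot \frac{1}{10843} = \left(47 + 1350\right) \frac{1}{9} + \frac{24439}{10843} = 1397 \cdot \frac{1}{9} + \frac{24439}{10843} = \frac{1397}{9} + \frac{24439}{10843} = \frac{15367622}{97587}$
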